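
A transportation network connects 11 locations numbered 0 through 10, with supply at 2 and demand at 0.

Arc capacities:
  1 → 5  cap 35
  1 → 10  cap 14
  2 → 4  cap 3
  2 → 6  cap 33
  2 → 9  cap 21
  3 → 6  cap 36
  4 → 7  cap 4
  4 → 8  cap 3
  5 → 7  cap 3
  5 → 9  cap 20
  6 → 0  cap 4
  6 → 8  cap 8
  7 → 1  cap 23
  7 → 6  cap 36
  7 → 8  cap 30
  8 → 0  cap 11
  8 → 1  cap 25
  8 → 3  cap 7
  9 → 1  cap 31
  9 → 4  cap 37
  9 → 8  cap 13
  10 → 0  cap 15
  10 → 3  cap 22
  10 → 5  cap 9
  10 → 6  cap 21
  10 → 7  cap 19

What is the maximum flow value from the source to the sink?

augment #1: 2→6→0 bottleneck 4, total now 4
augment #2: 2→4→8→0 bottleneck 3, total now 7
augment #3: 2→6→8→0 bottleneck 8, total now 15
augment #4: 2→9→1→10→0 bottleneck 14, total now 29

Maximum flow value: 29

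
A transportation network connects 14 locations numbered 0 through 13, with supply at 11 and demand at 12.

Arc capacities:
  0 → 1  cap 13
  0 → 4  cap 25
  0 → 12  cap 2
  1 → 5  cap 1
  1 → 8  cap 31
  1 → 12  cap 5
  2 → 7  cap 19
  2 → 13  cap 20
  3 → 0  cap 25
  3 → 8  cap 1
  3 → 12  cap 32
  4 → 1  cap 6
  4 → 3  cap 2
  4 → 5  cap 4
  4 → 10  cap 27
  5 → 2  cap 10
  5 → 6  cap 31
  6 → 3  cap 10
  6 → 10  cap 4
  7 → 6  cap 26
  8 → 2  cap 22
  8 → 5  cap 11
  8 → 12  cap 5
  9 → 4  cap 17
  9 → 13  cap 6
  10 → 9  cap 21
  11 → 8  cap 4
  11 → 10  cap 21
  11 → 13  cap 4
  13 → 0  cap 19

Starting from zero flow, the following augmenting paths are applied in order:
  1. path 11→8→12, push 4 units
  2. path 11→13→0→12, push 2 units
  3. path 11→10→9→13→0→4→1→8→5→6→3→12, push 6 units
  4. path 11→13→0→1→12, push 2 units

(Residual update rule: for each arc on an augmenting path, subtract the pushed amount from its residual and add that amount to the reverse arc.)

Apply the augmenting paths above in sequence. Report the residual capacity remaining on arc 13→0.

after path 1 (11→8→12, push 4): res(13,0)=19
after path 2 (11→13→0→12, push 2): res(13,0)=17
after path 3 (11→10→9→13→0→4→1→8→5→6→3→12, push 6): res(13,0)=11
after path 4 (11→13→0→1→12, push 2): res(13,0)=9

Residual capacity of (13,0): 9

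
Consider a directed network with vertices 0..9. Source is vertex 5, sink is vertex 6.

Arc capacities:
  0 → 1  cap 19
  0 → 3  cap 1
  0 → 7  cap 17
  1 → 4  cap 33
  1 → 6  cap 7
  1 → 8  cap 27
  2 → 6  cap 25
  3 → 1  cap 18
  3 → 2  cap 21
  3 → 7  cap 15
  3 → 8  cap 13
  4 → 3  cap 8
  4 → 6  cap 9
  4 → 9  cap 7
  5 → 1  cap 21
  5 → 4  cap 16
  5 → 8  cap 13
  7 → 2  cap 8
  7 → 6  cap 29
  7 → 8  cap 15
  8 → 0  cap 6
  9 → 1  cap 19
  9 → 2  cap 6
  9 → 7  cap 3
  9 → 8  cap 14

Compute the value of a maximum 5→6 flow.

augment #1: 5→1→6 bottleneck 7, total now 7
augment #2: 5→4→6 bottleneck 9, total now 16
augment #3: 5→4→3→2→6 bottleneck 7, total now 23
augment #4: 5→8→0→7→6 bottleneck 6, total now 29
augment #5: 5→1→4→3→2→6 bottleneck 1, total now 30
augment #6: 5→1→4→9→2→6 bottleneck 6, total now 36
augment #7: 5→1→4→9→7→6 bottleneck 1, total now 37

Maximum flow value: 37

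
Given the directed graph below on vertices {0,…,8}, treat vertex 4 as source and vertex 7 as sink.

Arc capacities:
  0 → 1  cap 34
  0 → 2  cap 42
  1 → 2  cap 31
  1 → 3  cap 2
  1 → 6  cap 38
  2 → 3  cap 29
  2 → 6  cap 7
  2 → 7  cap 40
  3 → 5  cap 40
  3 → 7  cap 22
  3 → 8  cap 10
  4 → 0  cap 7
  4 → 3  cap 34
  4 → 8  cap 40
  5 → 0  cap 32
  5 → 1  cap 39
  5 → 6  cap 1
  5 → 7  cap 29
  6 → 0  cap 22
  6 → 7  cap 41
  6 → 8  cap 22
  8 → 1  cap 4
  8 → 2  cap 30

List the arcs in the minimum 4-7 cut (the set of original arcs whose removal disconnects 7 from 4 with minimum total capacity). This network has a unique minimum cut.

Min-cut arcs: {(4,0), (4,3), (8,1), (8,2)} (total capacity 75)

augment #1: 4→3→7 push 22
augment #2: 4→0→2→7 push 7
augment #3: 4→3→5→7 push 12
augment #4: 4→8→2→7 push 30
augment #5: 4→8→1→2→7 push 3
augment #6: 4→8→1→6→7 push 1
max flow = 75; residual-reachable set from 4 gives S-side
cut edges (S→T): {(4,0), (4,3), (8,1), (8,2)} total cap 75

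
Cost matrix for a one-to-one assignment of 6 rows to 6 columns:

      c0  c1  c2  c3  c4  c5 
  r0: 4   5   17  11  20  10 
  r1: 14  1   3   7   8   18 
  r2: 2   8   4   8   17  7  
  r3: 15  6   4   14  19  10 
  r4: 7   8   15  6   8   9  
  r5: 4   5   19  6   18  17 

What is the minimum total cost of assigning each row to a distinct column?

Minimum assignment cost: 30

optimal assignment: row0→col0 (cost 4), row1→col1 (cost 1), row2→col5 (cost 7), row3→col2 (cost 4), row4→col4 (cost 8), row5→col3 (cost 6)
total = 4 + 1 + 7 + 4 + 8 + 6 = 30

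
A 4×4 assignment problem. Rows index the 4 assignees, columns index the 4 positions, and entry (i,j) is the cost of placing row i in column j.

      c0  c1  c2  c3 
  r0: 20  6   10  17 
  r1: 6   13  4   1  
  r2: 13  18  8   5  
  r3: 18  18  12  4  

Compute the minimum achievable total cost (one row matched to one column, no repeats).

Minimum assignment cost: 24

optimal assignment: row0→col1 (cost 6), row1→col0 (cost 6), row2→col2 (cost 8), row3→col3 (cost 4)
total = 6 + 6 + 8 + 4 = 24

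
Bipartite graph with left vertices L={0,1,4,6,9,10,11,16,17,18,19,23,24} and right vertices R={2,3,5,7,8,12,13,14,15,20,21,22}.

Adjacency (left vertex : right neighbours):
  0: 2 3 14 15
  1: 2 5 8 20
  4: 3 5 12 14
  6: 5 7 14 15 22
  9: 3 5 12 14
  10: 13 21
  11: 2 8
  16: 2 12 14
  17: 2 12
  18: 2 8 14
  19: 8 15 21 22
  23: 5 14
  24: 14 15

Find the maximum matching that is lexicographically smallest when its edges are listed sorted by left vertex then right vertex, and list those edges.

|M| = 11 (so the lex-smallest maximum matching has 11 edges)
process left vertices in ascending order; for each, take the smallest-labelled available neighbour that still permits 11 edges overall, or leave it unmatched if none does
lex-smallest matching: {0-2, 1-20, 4-3, 6-7, 9-5, 10-13, 11-8, 16-12, 18-14, 19-21, 24-15}

Lex-smallest maximum matching: {(0,2), (1,20), (4,3), (6,7), (9,5), (10,13), (11,8), (16,12), (18,14), (19,21), (24,15)}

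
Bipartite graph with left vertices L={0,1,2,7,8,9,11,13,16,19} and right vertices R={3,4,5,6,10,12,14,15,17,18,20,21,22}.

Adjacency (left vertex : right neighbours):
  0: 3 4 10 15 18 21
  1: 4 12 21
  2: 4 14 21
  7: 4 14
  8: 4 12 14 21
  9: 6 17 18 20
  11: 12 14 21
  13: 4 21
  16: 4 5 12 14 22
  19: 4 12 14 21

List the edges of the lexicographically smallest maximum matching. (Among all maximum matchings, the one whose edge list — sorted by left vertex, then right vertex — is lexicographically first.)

Lex-smallest maximum matching: {(0,3), (1,4), (2,14), (8,12), (9,6), (11,21), (16,5)}

|M| = 7 (so the lex-smallest maximum matching has 7 edges)
process left vertices in ascending order; for each, take the smallest-labelled available neighbour that still permits 7 edges overall, or leave it unmatched if none does
lex-smallest matching: {0-3, 1-4, 2-14, 8-12, 9-6, 11-21, 16-5}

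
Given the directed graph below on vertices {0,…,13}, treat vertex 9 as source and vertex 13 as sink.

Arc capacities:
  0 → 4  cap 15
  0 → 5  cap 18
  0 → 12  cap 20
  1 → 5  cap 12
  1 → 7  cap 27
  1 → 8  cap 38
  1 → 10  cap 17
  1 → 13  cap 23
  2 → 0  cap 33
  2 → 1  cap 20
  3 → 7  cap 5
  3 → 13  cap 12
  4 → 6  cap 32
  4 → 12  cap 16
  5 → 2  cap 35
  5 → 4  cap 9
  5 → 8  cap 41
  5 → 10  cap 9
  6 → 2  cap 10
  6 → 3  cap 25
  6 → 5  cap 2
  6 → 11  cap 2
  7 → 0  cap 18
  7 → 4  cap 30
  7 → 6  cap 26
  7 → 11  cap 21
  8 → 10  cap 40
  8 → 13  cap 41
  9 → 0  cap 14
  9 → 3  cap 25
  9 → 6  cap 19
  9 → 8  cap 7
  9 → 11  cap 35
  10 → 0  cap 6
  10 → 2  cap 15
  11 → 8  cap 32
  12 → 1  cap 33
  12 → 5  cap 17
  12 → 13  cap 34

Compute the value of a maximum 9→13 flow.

augment #1: 9→3→13 bottleneck 12, total now 12
augment #2: 9→8→13 bottleneck 7, total now 19
augment #3: 9→0→12→13 bottleneck 14, total now 33
augment #4: 9→11→8→13 bottleneck 32, total now 65
augment #5: 9→6→2→1→13 bottleneck 10, total now 75
augment #6: 9→6→5→8→13 bottleneck 2, total now 77
augment #7: 9→3→7→0→12→13 bottleneck 5, total now 82

Maximum flow value: 82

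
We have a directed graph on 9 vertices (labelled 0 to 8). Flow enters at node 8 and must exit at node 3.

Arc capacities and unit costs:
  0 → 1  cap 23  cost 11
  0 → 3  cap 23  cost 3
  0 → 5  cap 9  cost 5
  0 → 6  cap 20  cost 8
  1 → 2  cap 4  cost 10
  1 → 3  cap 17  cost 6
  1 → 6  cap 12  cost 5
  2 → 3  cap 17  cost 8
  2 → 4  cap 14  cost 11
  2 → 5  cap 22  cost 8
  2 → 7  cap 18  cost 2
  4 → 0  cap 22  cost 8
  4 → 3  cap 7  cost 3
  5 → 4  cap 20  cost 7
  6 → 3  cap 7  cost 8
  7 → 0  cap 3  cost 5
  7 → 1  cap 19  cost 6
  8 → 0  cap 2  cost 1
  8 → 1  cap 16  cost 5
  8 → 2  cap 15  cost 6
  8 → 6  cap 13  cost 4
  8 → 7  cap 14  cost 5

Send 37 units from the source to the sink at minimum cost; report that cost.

shortest-cost path #1: 8→0→3 push 2 @ unit cost 4 (adds 8)
shortest-cost path #2: 8→1→3 push 16 @ unit cost 11 (adds 176)
shortest-cost path #3: 8→6→3 push 7 @ unit cost 12 (adds 84)
shortest-cost path #4: 8→7→0→3 push 3 @ unit cost 13 (adds 39)
shortest-cost path #5: 8→2→3 push 9 @ unit cost 14 (adds 126)
total cost = 433

Minimum cost for 37 units: 433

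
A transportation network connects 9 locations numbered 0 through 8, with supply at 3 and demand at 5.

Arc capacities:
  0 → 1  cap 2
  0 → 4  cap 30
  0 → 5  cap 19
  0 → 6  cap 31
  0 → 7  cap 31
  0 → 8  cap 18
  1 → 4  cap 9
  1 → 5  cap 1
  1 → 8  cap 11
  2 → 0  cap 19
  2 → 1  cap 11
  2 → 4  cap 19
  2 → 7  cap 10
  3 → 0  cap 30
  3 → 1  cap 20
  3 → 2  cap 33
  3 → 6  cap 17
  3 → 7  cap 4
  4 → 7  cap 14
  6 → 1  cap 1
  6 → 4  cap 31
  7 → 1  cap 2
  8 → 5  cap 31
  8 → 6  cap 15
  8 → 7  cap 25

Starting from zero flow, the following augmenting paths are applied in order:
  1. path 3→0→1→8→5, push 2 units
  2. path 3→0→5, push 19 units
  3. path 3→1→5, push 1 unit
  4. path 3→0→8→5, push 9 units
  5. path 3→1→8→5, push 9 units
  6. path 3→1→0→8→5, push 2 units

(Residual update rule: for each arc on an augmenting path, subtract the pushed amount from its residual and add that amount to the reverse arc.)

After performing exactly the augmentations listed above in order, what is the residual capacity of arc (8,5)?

Residual capacity of (8,5): 9

after path 1 (3→0→1→8→5, push 2): res(8,5)=29
after path 2 (3→0→5, push 19): res(8,5)=29
after path 3 (3→1→5, push 1): res(8,5)=29
after path 4 (3→0→8→5, push 9): res(8,5)=20
after path 5 (3→1→8→5, push 9): res(8,5)=11
after path 6 (3→1→0→8→5, push 2): res(8,5)=9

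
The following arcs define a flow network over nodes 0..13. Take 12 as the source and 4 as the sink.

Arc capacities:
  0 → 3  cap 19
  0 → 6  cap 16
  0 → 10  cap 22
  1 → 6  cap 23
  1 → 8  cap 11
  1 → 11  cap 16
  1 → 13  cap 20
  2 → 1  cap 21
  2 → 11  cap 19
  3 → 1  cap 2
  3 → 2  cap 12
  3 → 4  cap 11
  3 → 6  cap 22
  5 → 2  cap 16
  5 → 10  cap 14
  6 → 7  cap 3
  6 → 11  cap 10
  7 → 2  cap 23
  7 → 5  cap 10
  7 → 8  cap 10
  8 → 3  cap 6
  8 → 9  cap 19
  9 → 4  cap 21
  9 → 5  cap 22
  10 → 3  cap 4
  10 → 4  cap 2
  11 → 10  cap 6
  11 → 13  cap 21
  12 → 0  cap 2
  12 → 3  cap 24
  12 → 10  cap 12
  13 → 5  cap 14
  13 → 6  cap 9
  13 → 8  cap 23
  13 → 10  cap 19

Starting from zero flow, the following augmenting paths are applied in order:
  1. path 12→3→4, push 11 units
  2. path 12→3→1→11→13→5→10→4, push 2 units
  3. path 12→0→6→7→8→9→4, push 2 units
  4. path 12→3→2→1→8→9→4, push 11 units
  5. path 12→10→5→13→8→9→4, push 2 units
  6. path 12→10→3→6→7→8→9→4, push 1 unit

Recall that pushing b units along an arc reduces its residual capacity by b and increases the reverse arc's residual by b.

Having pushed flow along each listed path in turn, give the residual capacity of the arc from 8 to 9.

Residual capacity of (8,9): 3

after path 1 (12→3→4, push 11): res(8,9)=19
after path 2 (12→3→1→11→13→5→10→4, push 2): res(8,9)=19
after path 3 (12→0→6→7→8→9→4, push 2): res(8,9)=17
after path 4 (12→3→2→1→8→9→4, push 11): res(8,9)=6
after path 5 (12→10→5→13→8→9→4, push 2): res(8,9)=4
after path 6 (12→10→3→6→7→8→9→4, push 1): res(8,9)=3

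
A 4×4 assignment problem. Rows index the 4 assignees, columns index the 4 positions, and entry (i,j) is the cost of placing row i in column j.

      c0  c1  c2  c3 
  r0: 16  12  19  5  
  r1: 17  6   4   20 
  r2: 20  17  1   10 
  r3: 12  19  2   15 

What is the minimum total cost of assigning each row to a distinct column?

optimal assignment: row0→col3 (cost 5), row1→col1 (cost 6), row2→col2 (cost 1), row3→col0 (cost 12)
total = 5 + 6 + 1 + 12 = 24

Minimum assignment cost: 24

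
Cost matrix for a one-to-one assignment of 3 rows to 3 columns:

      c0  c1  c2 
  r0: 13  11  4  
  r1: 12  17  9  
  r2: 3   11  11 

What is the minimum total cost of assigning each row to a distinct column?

Minimum assignment cost: 23

optimal assignment: row0→col1 (cost 11), row1→col2 (cost 9), row2→col0 (cost 3)
total = 11 + 9 + 3 = 23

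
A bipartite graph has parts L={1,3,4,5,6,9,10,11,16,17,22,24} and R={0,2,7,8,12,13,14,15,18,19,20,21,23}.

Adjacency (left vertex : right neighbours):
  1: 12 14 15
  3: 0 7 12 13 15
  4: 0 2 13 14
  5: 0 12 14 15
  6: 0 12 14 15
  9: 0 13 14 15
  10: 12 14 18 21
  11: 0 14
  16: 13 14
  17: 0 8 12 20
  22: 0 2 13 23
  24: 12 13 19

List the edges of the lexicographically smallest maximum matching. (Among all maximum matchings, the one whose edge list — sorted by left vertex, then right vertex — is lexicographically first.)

|M| = 11 (so the lex-smallest maximum matching has 11 edges)
process left vertices in ascending order; for each, take the smallest-labelled available neighbour that still permits 11 edges overall, or leave it unmatched if none does
lex-smallest matching: {1-12, 3-7, 4-2, 5-0, 6-14, 9-15, 10-18, 16-13, 17-8, 22-23, 24-19}

Lex-smallest maximum matching: {(1,12), (3,7), (4,2), (5,0), (6,14), (9,15), (10,18), (16,13), (17,8), (22,23), (24,19)}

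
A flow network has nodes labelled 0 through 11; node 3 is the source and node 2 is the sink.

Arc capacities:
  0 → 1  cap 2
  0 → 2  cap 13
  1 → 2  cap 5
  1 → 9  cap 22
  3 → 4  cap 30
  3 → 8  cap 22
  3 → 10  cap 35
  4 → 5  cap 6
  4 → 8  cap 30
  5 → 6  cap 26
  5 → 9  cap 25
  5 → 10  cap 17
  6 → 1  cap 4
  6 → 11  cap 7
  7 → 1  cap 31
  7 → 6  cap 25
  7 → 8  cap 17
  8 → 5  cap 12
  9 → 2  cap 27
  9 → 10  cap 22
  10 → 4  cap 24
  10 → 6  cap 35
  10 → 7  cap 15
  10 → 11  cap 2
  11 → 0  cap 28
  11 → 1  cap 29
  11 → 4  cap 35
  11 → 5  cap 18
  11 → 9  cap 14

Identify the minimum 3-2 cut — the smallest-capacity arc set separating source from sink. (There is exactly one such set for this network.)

augment #1: 3→4→5→9→2 push 6
augment #2: 3→8→5→9→2 push 12
augment #3: 3→10→6→1→2 push 4
augment #4: 3→10→7→1→2 push 1
augment #5: 3→10→11→0→2 push 2
augment #6: 3→10→6→11→0→2 push 7
augment #7: 3→10→7→1→9→2 push 9
max flow = 41; residual-reachable set from 3 gives S-side
cut edges (S→T): {(1,2), (6,11), (9,2), (10,11)} total cap 41

Min-cut arcs: {(1,2), (6,11), (9,2), (10,11)} (total capacity 41)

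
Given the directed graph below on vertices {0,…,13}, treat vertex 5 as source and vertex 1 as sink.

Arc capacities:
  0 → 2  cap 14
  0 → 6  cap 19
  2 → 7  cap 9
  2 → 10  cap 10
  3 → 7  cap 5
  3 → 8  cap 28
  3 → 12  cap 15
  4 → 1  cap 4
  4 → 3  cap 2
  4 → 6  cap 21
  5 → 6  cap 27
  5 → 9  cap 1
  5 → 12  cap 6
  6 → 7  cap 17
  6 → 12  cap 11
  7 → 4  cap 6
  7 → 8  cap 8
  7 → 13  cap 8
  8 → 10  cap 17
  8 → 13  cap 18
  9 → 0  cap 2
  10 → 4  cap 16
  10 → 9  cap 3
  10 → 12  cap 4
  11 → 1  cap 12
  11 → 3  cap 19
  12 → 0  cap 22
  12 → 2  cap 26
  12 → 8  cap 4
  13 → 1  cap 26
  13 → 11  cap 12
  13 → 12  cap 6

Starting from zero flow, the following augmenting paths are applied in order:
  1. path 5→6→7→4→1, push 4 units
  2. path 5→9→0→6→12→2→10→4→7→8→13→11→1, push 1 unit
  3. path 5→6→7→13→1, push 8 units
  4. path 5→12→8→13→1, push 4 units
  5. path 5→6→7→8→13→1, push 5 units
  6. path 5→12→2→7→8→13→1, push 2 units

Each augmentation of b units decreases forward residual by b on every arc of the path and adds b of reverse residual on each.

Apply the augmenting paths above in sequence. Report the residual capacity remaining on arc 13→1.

Residual capacity of (13,1): 7

after path 1 (5→6→7→4→1, push 4): res(13,1)=26
after path 2 (5→9→0→6→12→2→10→4→7→8→13→11→1, push 1): res(13,1)=26
after path 3 (5→6→7→13→1, push 8): res(13,1)=18
after path 4 (5→12→8→13→1, push 4): res(13,1)=14
after path 5 (5→6→7→8→13→1, push 5): res(13,1)=9
after path 6 (5→12→2→7→8→13→1, push 2): res(13,1)=7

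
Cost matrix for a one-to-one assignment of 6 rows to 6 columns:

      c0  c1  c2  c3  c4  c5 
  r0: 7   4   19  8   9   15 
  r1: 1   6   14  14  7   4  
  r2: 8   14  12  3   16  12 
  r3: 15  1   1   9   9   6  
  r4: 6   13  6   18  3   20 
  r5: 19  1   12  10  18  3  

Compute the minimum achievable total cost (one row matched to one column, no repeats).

Minimum assignment cost: 15

optimal assignment: row0→col1 (cost 4), row1→col0 (cost 1), row2→col3 (cost 3), row3→col2 (cost 1), row4→col4 (cost 3), row5→col5 (cost 3)
total = 4 + 1 + 3 + 1 + 3 + 3 = 15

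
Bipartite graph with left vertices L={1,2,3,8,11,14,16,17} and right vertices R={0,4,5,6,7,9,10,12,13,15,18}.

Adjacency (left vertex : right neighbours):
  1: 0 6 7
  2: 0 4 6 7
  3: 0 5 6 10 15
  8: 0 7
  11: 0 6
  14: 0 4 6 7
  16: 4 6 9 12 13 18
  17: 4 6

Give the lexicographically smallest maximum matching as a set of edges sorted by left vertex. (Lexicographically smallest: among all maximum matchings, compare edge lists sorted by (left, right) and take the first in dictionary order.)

|M| = 6 (so the lex-smallest maximum matching has 6 edges)
process left vertices in ascending order; for each, take the smallest-labelled available neighbour that still permits 6 edges overall, or leave it unmatched if none does
lex-smallest matching: {1-0, 2-4, 3-5, 8-7, 11-6, 16-9}

Lex-smallest maximum matching: {(1,0), (2,4), (3,5), (8,7), (11,6), (16,9)}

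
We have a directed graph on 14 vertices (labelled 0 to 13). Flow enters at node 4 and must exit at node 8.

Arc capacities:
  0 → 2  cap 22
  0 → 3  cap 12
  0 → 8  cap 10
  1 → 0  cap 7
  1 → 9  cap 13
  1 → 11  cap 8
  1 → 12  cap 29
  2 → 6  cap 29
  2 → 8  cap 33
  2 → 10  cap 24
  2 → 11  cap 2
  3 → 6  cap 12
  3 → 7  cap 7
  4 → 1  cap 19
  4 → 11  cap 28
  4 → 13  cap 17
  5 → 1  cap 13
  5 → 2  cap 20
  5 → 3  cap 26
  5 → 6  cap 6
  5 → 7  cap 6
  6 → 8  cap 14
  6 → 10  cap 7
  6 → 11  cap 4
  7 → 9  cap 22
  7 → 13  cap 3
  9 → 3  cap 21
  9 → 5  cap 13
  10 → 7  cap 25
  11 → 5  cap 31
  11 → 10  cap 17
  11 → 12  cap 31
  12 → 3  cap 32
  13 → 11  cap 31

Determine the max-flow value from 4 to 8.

augment #1: 4→1→0→8 bottleneck 7, total now 7
augment #2: 4→11→5→2→8 bottleneck 20, total now 27
augment #3: 4→11→5→6→8 bottleneck 6, total now 33
augment #4: 4→1→9→3→6→8 bottleneck 8, total now 41

Maximum flow value: 41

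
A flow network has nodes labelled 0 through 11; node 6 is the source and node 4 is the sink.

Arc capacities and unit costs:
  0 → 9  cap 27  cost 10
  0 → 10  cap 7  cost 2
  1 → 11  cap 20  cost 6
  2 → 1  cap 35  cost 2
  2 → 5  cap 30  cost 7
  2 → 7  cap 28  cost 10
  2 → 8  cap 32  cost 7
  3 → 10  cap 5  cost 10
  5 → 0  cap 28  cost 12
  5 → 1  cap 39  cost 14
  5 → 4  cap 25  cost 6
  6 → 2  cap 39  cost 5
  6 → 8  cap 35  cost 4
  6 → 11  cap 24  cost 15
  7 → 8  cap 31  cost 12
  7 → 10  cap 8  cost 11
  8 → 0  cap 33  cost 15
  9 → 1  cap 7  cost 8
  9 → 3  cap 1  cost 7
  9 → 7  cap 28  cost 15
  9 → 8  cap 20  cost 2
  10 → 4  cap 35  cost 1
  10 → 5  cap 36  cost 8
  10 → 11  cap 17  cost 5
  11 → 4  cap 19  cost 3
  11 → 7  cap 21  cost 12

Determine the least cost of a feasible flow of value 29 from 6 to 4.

Minimum cost for 29 units: 484

shortest-cost path #1: 6→2→1→11→4 push 19 @ unit cost 16 (adds 304)
shortest-cost path #2: 6→2→5→4 push 10 @ unit cost 18 (adds 180)
total cost = 484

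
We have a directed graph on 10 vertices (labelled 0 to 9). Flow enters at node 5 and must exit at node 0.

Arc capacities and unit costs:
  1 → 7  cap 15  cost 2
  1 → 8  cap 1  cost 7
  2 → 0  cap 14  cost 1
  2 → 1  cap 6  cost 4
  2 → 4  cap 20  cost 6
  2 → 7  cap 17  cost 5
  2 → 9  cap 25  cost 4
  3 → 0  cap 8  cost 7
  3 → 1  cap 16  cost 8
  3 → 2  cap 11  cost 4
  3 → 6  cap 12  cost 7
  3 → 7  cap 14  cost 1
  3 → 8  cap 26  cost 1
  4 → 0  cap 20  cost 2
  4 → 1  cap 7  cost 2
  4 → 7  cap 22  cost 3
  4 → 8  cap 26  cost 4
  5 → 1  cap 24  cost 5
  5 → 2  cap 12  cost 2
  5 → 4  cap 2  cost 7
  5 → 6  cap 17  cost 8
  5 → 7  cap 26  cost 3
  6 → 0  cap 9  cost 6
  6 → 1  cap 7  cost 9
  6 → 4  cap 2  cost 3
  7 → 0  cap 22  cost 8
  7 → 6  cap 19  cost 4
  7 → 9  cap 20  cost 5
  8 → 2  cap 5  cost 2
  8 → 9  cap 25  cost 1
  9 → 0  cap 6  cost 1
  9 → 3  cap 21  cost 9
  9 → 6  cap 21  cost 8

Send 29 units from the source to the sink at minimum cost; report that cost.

Minimum cost for 29 units: 207

shortest-cost path #1: 5→2→0 push 12 @ unit cost 3 (adds 36)
shortest-cost path #2: 5→7→9→0 push 6 @ unit cost 9 (adds 54)
shortest-cost path #3: 5→4→0 push 2 @ unit cost 9 (adds 18)
shortest-cost path #4: 5→7→0 push 9 @ unit cost 11 (adds 99)
total cost = 207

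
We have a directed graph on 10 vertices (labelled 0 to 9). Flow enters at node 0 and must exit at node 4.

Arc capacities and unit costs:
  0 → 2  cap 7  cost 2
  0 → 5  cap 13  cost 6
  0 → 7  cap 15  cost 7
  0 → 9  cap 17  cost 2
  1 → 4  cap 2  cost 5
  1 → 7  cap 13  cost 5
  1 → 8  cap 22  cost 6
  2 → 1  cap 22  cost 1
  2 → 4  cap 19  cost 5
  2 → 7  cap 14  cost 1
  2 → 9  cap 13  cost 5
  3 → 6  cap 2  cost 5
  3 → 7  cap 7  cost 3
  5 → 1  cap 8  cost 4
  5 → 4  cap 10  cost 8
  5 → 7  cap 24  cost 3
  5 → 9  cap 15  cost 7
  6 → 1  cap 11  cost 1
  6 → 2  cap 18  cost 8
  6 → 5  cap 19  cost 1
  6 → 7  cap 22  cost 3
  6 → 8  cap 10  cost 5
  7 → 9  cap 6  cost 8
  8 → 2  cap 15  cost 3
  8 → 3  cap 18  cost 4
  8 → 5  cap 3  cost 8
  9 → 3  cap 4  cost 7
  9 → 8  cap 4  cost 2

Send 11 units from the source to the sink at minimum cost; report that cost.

shortest-cost path #1: 0→2→4 push 7 @ unit cost 7 (adds 49)
shortest-cost path #2: 0→9→8→2→4 push 4 @ unit cost 12 (adds 48)
total cost = 97

Minimum cost for 11 units: 97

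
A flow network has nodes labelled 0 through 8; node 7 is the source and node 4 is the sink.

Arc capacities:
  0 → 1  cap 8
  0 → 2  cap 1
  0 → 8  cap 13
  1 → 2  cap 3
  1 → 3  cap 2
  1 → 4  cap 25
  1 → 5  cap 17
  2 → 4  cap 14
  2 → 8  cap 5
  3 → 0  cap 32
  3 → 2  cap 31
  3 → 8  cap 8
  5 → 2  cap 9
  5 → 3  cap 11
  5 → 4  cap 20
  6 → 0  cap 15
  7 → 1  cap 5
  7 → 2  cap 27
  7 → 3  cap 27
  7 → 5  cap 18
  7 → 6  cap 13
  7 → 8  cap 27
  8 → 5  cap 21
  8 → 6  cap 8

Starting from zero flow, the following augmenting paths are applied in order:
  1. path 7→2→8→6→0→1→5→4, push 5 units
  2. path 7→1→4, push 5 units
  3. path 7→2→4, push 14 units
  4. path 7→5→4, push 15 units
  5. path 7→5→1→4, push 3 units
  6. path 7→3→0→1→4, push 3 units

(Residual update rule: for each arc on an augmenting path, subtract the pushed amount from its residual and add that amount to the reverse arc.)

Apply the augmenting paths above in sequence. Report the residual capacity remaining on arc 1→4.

after path 1 (7→2→8→6→0→1→5→4, push 5): res(1,4)=25
after path 2 (7→1→4, push 5): res(1,4)=20
after path 3 (7→2→4, push 14): res(1,4)=20
after path 4 (7→5→4, push 15): res(1,4)=20
after path 5 (7→5→1→4, push 3): res(1,4)=17
after path 6 (7→3→0→1→4, push 3): res(1,4)=14

Residual capacity of (1,4): 14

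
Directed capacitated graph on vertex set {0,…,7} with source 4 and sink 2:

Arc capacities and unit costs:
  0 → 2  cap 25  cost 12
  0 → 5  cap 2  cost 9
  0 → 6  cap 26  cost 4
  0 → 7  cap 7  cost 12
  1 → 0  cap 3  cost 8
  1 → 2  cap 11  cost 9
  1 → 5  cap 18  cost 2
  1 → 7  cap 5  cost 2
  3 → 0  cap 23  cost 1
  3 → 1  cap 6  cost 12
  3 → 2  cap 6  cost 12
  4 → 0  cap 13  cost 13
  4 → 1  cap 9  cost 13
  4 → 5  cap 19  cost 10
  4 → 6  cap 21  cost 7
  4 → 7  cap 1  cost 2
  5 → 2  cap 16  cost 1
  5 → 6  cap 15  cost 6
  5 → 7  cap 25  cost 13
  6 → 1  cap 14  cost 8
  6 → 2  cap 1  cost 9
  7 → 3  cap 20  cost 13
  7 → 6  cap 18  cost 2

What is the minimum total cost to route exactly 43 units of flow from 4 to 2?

shortest-cost path #1: 4→5→2 push 16 @ unit cost 11 (adds 176)
shortest-cost path #2: 4→7→6→2 push 1 @ unit cost 13 (adds 13)
shortest-cost path #3: 4→1→2 push 9 @ unit cost 22 (adds 198)
shortest-cost path #4: 4→6→1→2 push 2 @ unit cost 24 (adds 48)
shortest-cost path #5: 4→0→2 push 13 @ unit cost 25 (adds 325)
shortest-cost path #6: 4→6→7→3→2 push 1 @ unit cost 30 (adds 30)
shortest-cost path #7: 4→6→1→0→2 push 1 @ unit cost 35 (adds 35)
total cost = 825

Minimum cost for 43 units: 825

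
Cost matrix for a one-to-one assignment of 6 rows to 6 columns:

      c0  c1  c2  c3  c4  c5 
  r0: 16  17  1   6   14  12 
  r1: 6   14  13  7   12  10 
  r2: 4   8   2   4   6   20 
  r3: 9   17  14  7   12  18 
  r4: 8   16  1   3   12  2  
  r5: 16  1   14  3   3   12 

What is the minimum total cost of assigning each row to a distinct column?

optimal assignment: row0→col2 (cost 1), row1→col0 (cost 6), row2→col4 (cost 6), row3→col3 (cost 7), row4→col5 (cost 2), row5→col1 (cost 1)
total = 1 + 6 + 6 + 7 + 2 + 1 = 23

Minimum assignment cost: 23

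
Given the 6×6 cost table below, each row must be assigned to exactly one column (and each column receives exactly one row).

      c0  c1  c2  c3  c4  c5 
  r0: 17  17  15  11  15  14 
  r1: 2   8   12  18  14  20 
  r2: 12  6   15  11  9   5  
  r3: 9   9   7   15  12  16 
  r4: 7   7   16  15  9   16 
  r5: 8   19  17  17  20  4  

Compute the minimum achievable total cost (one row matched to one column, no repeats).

Minimum assignment cost: 39

optimal assignment: row0→col3 (cost 11), row1→col0 (cost 2), row2→col1 (cost 6), row3→col2 (cost 7), row4→col4 (cost 9), row5→col5 (cost 4)
total = 11 + 2 + 6 + 7 + 9 + 4 = 39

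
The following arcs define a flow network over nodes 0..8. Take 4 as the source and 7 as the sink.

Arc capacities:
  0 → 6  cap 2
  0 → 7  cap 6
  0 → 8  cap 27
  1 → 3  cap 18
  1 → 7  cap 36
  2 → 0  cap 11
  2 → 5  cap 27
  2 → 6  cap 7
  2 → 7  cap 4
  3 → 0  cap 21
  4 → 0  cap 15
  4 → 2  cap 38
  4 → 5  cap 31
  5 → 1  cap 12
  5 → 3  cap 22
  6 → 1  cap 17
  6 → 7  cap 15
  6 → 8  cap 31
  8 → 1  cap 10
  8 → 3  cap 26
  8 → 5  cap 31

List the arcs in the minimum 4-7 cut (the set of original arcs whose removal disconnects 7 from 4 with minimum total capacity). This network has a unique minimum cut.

Min-cut arcs: {(0,6), (0,7), (2,6), (2,7), (5,1), (8,1)} (total capacity 41)

augment #1: 4→0→7 push 6
augment #2: 4→2→7 push 4
augment #3: 4→0→6→7 push 2
augment #4: 4→2→6→7 push 7
augment #5: 4→5→1→7 push 12
augment #6: 4→0→8→1→7 push 7
augment #7: 4→2→0→8→1→7 push 3
max flow = 41; residual-reachable set from 4 gives S-side
cut edges (S→T): {(0,6), (0,7), (2,6), (2,7), (5,1), (8,1)} total cap 41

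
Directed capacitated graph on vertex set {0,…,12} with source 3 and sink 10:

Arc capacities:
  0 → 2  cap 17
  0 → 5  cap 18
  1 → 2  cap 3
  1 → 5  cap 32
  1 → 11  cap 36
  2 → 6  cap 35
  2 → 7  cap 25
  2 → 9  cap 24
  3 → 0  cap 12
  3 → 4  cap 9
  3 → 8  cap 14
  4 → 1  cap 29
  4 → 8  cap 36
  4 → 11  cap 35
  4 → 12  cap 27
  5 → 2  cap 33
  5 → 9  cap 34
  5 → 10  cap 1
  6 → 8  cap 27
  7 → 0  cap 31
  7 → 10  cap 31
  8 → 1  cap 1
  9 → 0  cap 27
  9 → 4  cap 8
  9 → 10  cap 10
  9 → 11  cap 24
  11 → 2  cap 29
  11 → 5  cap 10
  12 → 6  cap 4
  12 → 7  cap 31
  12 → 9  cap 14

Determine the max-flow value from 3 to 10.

Maximum flow value: 22

augment #1: 3→0→5→10 bottleneck 1, total now 1
augment #2: 3→0→2→7→10 bottleneck 11, total now 12
augment #3: 3→4→12→7→10 bottleneck 9, total now 21
augment #4: 3→8→1→2→7→10 bottleneck 1, total now 22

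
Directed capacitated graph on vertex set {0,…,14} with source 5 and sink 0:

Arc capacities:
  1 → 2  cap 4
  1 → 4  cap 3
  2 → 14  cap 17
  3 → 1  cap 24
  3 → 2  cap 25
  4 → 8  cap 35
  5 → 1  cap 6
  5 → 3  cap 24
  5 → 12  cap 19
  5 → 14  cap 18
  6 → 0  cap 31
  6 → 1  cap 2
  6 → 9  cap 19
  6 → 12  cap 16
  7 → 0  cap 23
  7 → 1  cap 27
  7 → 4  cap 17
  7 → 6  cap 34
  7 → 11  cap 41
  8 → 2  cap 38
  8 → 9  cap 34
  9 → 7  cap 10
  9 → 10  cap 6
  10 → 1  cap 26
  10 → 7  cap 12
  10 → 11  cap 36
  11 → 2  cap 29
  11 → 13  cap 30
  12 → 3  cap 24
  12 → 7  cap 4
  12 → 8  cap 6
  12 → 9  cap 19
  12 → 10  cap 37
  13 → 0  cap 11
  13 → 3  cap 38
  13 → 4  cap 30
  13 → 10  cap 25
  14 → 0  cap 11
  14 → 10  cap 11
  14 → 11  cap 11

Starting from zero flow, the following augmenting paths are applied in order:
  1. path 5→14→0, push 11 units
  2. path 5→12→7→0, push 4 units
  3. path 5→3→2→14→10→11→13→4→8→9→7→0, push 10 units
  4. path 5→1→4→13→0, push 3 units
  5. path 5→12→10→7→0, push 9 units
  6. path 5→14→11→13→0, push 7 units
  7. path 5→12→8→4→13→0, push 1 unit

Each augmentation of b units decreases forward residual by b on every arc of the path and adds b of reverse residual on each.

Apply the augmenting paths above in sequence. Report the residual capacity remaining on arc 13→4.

Residual capacity of (13,4): 24

after path 1 (5→14→0, push 11): res(13,4)=30
after path 2 (5→12→7→0, push 4): res(13,4)=30
after path 3 (5→3→2→14→10→11→13→4→8→9→7→0, push 10): res(13,4)=20
after path 4 (5→1→4→13→0, push 3): res(13,4)=23
after path 5 (5→12→10→7→0, push 9): res(13,4)=23
after path 6 (5→14→11→13→0, push 7): res(13,4)=23
after path 7 (5→12→8→4→13→0, push 1): res(13,4)=24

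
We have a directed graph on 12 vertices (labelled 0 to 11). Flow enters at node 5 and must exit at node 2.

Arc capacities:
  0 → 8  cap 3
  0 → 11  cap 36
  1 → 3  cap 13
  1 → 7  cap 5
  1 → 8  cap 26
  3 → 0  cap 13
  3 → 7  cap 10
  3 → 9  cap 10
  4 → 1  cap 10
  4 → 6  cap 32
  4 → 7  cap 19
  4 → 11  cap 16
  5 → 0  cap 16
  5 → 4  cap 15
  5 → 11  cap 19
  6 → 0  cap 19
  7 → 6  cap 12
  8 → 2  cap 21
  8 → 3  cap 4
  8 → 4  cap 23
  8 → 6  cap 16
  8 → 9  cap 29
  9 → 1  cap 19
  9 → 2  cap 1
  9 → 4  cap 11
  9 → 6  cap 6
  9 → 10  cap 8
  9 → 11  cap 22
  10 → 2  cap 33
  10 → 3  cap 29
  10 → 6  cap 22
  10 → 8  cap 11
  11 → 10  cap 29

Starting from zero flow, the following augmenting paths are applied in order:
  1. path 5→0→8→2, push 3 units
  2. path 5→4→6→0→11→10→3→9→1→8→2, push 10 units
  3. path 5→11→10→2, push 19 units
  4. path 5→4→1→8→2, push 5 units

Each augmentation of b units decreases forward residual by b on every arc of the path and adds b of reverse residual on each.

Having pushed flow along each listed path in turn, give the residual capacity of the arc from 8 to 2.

after path 1 (5→0→8→2, push 3): res(8,2)=18
after path 2 (5→4→6→0→11→10→3→9→1→8→2, push 10): res(8,2)=8
after path 3 (5→11→10→2, push 19): res(8,2)=8
after path 4 (5→4→1→8→2, push 5): res(8,2)=3

Residual capacity of (8,2): 3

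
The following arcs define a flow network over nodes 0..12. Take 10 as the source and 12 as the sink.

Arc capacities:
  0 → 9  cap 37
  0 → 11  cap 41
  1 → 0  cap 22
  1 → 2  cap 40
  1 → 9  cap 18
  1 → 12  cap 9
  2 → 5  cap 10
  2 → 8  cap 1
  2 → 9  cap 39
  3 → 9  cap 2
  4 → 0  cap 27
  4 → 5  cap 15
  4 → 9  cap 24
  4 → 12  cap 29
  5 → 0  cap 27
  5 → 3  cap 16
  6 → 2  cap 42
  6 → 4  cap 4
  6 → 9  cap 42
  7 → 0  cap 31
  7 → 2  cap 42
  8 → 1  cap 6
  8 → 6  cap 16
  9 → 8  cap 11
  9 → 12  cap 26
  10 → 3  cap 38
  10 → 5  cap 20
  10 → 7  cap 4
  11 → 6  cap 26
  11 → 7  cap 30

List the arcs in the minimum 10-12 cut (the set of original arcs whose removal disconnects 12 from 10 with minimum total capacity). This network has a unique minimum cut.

augment #1: 10→3→9→12 push 2
augment #2: 10→5→0→9→12 push 20
augment #3: 10→7→0→9→12 push 4
max flow = 26; residual-reachable set from 10 gives S-side
cut edges (S→T): {(3,9), (10,5), (10,7)} total cap 26

Min-cut arcs: {(3,9), (10,5), (10,7)} (total capacity 26)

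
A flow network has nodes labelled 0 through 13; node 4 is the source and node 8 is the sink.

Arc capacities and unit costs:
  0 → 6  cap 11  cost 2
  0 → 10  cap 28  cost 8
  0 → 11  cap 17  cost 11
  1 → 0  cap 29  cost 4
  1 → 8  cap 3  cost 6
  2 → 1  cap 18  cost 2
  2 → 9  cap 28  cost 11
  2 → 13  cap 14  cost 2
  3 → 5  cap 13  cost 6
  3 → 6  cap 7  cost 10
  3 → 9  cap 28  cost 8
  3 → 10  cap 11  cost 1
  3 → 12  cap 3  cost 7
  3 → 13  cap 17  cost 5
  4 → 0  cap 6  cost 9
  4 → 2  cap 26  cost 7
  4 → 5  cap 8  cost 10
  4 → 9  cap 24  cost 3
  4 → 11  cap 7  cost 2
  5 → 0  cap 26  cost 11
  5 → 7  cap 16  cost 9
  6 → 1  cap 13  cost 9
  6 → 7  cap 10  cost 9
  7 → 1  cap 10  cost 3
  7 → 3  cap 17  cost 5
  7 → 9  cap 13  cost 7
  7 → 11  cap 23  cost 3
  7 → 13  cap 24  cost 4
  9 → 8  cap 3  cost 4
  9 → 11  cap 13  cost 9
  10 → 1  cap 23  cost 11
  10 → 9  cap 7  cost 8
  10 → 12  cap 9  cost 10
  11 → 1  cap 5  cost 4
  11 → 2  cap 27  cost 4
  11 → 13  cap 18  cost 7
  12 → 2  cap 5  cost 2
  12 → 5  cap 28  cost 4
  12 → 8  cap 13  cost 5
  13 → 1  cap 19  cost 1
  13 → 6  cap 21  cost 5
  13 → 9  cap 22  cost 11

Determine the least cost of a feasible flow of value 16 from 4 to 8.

shortest-cost path #1: 4→9→8 push 3 @ unit cost 7 (adds 21)
shortest-cost path #2: 4→11→1→8 push 3 @ unit cost 12 (adds 36)
shortest-cost path #3: 4→0→10→12→8 push 6 @ unit cost 32 (adds 192)
shortest-cost path #4: 4→11→1→0→10→12→8 push 2 @ unit cost 33 (adds 66)
shortest-cost path #5: 4→11→2→1→0→10→12→8 push 1 @ unit cost 35 (adds 35)
shortest-cost path #6: 4→5→7→3→12→8 push 1 @ unit cost 36 (adds 36)
total cost = 386

Minimum cost for 16 units: 386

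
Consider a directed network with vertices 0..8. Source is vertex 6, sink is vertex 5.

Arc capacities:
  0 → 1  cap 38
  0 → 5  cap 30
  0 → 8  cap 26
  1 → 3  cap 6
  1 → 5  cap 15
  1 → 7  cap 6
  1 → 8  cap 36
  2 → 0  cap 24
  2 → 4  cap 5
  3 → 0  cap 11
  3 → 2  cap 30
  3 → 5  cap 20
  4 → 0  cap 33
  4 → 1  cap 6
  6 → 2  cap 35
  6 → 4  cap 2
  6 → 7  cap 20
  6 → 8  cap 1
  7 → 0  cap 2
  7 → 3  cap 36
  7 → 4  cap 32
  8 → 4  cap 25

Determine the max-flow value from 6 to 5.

augment #1: 6→2→0→5 bottleneck 24, total now 24
augment #2: 6→4→0→5 bottleneck 2, total now 26
augment #3: 6→7→0→5 bottleneck 2, total now 28
augment #4: 6→7→3→5 bottleneck 18, total now 46
augment #5: 6→2→4→0→5 bottleneck 2, total now 48
augment #6: 6→2→4→1→5 bottleneck 3, total now 51
augment #7: 6→8→4→1→5 bottleneck 1, total now 52

Maximum flow value: 52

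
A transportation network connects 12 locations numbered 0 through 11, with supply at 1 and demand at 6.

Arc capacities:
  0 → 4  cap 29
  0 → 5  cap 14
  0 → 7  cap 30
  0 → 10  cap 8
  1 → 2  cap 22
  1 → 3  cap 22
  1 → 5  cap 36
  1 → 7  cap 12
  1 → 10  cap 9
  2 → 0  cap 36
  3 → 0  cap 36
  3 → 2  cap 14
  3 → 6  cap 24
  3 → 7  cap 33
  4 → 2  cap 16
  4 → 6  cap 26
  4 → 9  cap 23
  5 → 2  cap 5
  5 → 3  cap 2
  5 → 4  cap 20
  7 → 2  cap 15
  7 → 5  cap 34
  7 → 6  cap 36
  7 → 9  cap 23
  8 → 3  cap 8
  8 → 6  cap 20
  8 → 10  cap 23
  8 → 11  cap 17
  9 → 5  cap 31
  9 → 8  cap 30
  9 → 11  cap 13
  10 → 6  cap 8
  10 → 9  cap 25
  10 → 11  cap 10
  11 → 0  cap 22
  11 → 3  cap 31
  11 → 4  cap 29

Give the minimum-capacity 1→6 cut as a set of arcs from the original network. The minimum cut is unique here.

Min-cut arcs: {(1,2), (1,3), (1,7), (1,10), (5,2), (5,3), (5,4)} (total capacity 92)

augment #1: 1→3→6 push 22
augment #2: 1→7→6 push 12
augment #3: 1→10→6 push 8
augment #4: 1→5→3→6 push 2
augment #5: 1→5→4→6 push 20
augment #6: 1→2→0→4→6 push 6
augment #7: 1→2→0→7→6 push 16
augment #8: 1→10→9→8→6 push 1
augment #9: 1→5→2→0→7→6 push 5
max flow = 92; residual-reachable set from 1 gives S-side
cut edges (S→T): {(1,2), (1,3), (1,7), (1,10), (5,2), (5,3), (5,4)} total cap 92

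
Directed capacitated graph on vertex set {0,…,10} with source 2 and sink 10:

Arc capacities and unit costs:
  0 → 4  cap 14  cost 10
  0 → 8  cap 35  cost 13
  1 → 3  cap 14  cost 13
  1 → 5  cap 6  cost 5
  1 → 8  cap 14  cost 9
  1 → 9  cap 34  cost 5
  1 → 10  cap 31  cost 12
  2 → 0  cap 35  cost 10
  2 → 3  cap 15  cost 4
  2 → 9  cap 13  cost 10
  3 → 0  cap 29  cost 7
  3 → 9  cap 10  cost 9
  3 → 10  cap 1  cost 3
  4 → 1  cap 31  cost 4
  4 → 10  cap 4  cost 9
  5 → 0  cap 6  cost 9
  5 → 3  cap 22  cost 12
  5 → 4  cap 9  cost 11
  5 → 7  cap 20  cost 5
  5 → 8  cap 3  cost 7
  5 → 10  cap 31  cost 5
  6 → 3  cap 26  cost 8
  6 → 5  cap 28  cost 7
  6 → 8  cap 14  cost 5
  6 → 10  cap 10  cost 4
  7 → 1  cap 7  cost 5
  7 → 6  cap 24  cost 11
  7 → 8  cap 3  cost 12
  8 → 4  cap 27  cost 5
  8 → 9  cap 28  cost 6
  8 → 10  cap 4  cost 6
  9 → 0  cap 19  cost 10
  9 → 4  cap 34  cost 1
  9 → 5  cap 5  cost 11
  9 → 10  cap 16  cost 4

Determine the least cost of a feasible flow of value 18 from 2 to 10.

shortest-cost path #1: 2→3→10 push 1 @ unit cost 7 (adds 7)
shortest-cost path #2: 2→9→10 push 13 @ unit cost 14 (adds 182)
shortest-cost path #3: 2→3→9→10 push 3 @ unit cost 17 (adds 51)
shortest-cost path #4: 2→3→9→4→10 push 1 @ unit cost 23 (adds 23)
total cost = 263

Minimum cost for 18 units: 263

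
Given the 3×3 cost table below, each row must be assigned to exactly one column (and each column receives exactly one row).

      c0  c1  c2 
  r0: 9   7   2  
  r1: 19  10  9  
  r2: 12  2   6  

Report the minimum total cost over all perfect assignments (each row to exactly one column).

optimal assignment: row0→col0 (cost 9), row1→col2 (cost 9), row2→col1 (cost 2)
total = 9 + 9 + 2 = 20

Minimum assignment cost: 20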